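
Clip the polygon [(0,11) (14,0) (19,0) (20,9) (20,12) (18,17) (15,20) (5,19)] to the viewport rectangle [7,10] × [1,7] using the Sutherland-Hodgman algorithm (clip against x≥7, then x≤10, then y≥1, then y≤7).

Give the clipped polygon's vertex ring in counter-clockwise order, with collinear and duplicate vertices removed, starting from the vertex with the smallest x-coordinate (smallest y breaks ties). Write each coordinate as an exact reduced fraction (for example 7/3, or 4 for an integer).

Clipped polygon: [(7,11/2) (10,22/7) (10,7) (7,7)]

1. After x ≥ 7: [(7,11/2) (14,0) (19,0) (20,9) (20,12) (18,17) (15,20) (7,96/5)]
2. After x ≤ 10: [(7,11/2) (10,22/7) (10,39/2) (7,96/5)]
3. After y ≥ 1: [(7,11/2) (10,22/7) (10,39/2) (7,96/5)]
4. After y ≤ 7: [(7,7) (7,11/2) (10,22/7) (10,7)]
5. Canonical ring: [(7,11/2) (10,22/7) (10,7) (7,7)]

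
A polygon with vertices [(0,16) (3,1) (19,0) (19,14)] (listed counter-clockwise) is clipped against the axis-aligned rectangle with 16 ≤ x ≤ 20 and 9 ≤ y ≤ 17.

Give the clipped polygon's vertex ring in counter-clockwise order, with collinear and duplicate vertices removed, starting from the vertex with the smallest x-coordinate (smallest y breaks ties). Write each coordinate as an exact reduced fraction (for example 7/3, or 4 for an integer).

1. After x ≥ 16: [(16,272/19) (16,3/16) (19,0) (19,14)]
2. After x ≤ 20: [(16,272/19) (16,3/16) (19,0) (19,14)]
3. After y ≥ 9: [(16,272/19) (16,9) (19,9) (19,14)]
4. After y ≤ 17: [(16,272/19) (16,9) (19,9) (19,14)]
5. Canonical ring: [(16,9) (19,9) (19,14) (16,272/19)]

Clipped polygon: [(16,9) (19,9) (19,14) (16,272/19)]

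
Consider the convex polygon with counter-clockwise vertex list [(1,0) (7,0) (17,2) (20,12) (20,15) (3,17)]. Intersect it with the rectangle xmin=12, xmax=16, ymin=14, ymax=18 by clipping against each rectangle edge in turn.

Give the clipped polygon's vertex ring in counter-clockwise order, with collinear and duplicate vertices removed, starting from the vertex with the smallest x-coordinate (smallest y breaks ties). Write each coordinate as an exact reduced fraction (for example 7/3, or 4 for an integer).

Clipped polygon: [(12,14) (16,14) (16,263/17) (12,271/17)]

1. After x ≥ 12: [(12,1) (17,2) (20,12) (20,15) (12,271/17)]
2. After x ≤ 16: [(12,1) (16,9/5) (16,263/17) (12,271/17)]
3. After y ≥ 14: [(12,14) (16,14) (16,263/17) (12,271/17)]
4. After y ≤ 18: [(12,14) (16,14) (16,263/17) (12,271/17)]
5. Canonical ring: [(12,14) (16,14) (16,263/17) (12,271/17)]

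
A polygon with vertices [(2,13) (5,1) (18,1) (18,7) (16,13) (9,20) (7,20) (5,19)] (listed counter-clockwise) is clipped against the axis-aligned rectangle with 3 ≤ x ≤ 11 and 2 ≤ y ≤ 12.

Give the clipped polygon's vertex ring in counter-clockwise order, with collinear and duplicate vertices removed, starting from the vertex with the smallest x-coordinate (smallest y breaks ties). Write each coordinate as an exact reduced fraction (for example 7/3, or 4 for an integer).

Clipped polygon: [(3,9) (19/4,2) (11,2) (11,12) (3,12)]

1. After x ≥ 3: [(3,15) (3,9) (5,1) (18,1) (18,7) (16,13) (9,20) (7,20) (5,19)]
2. After x ≤ 11: [(3,15) (3,9) (5,1) (11,1) (11,18) (9,20) (7,20) (5,19)]
3. After y ≥ 2: [(3,15) (3,9) (19/4,2) (11,2) (11,18) (9,20) (7,20) (5,19)]
4. After y ≤ 12: [(3,12) (3,9) (19/4,2) (11,2) (11,12)]
5. Canonical ring: [(3,9) (19/4,2) (11,2) (11,12) (3,12)]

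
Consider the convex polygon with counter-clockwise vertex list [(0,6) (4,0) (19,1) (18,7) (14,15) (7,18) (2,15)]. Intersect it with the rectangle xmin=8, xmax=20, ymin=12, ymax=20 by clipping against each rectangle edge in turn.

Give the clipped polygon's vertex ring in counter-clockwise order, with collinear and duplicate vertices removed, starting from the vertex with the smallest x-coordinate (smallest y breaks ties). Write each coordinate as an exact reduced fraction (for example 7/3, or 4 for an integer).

Clipped polygon: [(8,12) (31/2,12) (14,15) (8,123/7)]

1. After x ≥ 8: [(8,4/15) (19,1) (18,7) (14,15) (8,123/7)]
2. After x ≤ 20: [(8,4/15) (19,1) (18,7) (14,15) (8,123/7)]
3. After y ≥ 12: [(8,12) (31/2,12) (14,15) (8,123/7)]
4. After y ≤ 20: [(8,12) (31/2,12) (14,15) (8,123/7)]
5. Canonical ring: [(8,12) (31/2,12) (14,15) (8,123/7)]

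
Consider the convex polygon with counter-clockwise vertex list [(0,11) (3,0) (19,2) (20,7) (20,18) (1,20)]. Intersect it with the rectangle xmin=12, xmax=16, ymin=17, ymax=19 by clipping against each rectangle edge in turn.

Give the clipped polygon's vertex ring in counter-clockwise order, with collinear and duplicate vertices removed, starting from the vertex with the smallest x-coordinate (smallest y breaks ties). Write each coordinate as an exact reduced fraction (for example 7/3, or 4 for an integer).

1. After x ≥ 12: [(12,9/8) (19,2) (20,7) (20,18) (12,358/19)]
2. After x ≤ 16: [(12,9/8) (16,13/8) (16,350/19) (12,358/19)]
3. After y ≥ 17: [(12,17) (16,17) (16,350/19) (12,358/19)]
4. After y ≤ 19: [(12,17) (16,17) (16,350/19) (12,358/19)]
5. Canonical ring: [(12,17) (16,17) (16,350/19) (12,358/19)]

Clipped polygon: [(12,17) (16,17) (16,350/19) (12,358/19)]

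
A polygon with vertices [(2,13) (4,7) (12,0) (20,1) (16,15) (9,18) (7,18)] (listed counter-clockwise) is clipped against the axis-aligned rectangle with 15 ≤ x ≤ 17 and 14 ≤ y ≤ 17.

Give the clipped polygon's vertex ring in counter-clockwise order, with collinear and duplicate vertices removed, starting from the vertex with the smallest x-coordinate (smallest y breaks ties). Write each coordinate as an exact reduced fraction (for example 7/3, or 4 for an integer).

1. After x ≥ 15: [(15,3/8) (20,1) (16,15) (15,108/7)]
2. After x ≤ 17: [(15,3/8) (17,5/8) (17,23/2) (16,15) (15,108/7)]
3. After y ≥ 14: [(15,14) (114/7,14) (16,15) (15,108/7)]
4. After y ≤ 17: [(15,14) (114/7,14) (16,15) (15,108/7)]
5. Canonical ring: [(15,14) (114/7,14) (16,15) (15,108/7)]

Clipped polygon: [(15,14) (114/7,14) (16,15) (15,108/7)]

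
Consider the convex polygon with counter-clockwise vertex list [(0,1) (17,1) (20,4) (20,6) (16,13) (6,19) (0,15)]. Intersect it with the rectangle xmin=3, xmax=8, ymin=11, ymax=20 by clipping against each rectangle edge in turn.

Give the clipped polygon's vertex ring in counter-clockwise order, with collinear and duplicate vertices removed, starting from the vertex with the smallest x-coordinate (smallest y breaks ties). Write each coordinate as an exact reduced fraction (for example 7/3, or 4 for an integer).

Clipped polygon: [(3,11) (8,11) (8,89/5) (6,19) (3,17)]

1. After x ≥ 3: [(3,1) (17,1) (20,4) (20,6) (16,13) (6,19) (3,17)]
2. After x ≤ 8: [(3,1) (8,1) (8,89/5) (6,19) (3,17)]
3. After y ≥ 11: [(3,11) (8,11) (8,89/5) (6,19) (3,17)]
4. After y ≤ 20: [(3,11) (8,11) (8,89/5) (6,19) (3,17)]
5. Canonical ring: [(3,11) (8,11) (8,89/5) (6,19) (3,17)]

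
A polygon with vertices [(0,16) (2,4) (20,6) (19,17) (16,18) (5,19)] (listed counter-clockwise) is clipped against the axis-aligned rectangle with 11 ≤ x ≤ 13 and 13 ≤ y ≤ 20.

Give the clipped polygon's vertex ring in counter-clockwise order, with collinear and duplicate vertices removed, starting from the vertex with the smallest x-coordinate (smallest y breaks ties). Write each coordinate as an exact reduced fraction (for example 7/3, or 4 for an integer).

Clipped polygon: [(11,13) (13,13) (13,201/11) (11,203/11)]

1. After x ≥ 11: [(11,5) (20,6) (19,17) (16,18) (11,203/11)]
2. After x ≤ 13: [(11,5) (13,47/9) (13,201/11) (11,203/11)]
3. After y ≥ 13: [(11,13) (13,13) (13,201/11) (11,203/11)]
4. After y ≤ 20: [(11,13) (13,13) (13,201/11) (11,203/11)]
5. Canonical ring: [(11,13) (13,13) (13,201/11) (11,203/11)]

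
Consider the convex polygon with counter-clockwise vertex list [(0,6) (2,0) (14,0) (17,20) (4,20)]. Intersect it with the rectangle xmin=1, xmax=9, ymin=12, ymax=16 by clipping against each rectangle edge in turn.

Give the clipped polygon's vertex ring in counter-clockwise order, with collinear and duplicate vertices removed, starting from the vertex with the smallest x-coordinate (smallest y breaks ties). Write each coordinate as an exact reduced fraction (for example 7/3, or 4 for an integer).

Clipped polygon: [(12/7,12) (9,12) (9,16) (20/7,16)]

1. After x ≥ 1: [(1,19/2) (1,3) (2,0) (14,0) (17,20) (4,20)]
2. After x ≤ 9: [(1,19/2) (1,3) (2,0) (9,0) (9,20) (4,20)]
3. After y ≥ 12: [(12/7,12) (9,12) (9,20) (4,20)]
4. After y ≤ 16: [(20/7,16) (12/7,12) (9,12) (9,16)]
5. Canonical ring: [(12/7,12) (9,12) (9,16) (20/7,16)]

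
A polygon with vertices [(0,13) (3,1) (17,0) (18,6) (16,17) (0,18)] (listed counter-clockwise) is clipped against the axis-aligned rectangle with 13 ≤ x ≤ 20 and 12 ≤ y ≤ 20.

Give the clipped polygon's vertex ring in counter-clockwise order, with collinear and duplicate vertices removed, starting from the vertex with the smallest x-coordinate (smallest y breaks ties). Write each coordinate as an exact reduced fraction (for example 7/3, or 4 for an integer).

1. After x ≥ 13: [(13,2/7) (17,0) (18,6) (16,17) (13,275/16)]
2. After x ≤ 20: [(13,2/7) (17,0) (18,6) (16,17) (13,275/16)]
3. After y ≥ 12: [(13,12) (186/11,12) (16,17) (13,275/16)]
4. After y ≤ 20: [(13,12) (186/11,12) (16,17) (13,275/16)]
5. Canonical ring: [(13,12) (186/11,12) (16,17) (13,275/16)]

Clipped polygon: [(13,12) (186/11,12) (16,17) (13,275/16)]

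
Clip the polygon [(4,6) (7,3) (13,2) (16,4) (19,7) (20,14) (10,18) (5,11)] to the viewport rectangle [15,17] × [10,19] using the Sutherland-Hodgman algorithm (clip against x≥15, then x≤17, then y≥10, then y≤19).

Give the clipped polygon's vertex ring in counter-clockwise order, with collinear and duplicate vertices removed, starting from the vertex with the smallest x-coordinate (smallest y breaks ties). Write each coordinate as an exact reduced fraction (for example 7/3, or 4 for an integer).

Clipped polygon: [(15,10) (17,10) (17,76/5) (15,16)]

1. After x ≥ 15: [(15,10/3) (16,4) (19,7) (20,14) (15,16)]
2. After x ≤ 17: [(15,10/3) (16,4) (17,5) (17,76/5) (15,16)]
3. After y ≥ 10: [(15,10) (17,10) (17,76/5) (15,16)]
4. After y ≤ 19: [(15,10) (17,10) (17,76/5) (15,16)]
5. Canonical ring: [(15,10) (17,10) (17,76/5) (15,16)]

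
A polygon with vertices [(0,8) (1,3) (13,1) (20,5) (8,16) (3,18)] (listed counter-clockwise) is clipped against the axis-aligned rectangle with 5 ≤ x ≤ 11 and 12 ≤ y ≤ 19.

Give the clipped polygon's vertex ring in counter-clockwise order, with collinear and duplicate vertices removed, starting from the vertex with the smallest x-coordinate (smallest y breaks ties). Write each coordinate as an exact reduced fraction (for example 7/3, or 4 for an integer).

Clipped polygon: [(5,12) (11,12) (11,53/4) (8,16) (5,86/5)]

1. After x ≥ 5: [(5,7/3) (13,1) (20,5) (8,16) (5,86/5)]
2. After x ≤ 11: [(5,7/3) (11,4/3) (11,53/4) (8,16) (5,86/5)]
3. After y ≥ 12: [(5,12) (11,12) (11,53/4) (8,16) (5,86/5)]
4. After y ≤ 19: [(5,12) (11,12) (11,53/4) (8,16) (5,86/5)]
5. Canonical ring: [(5,12) (11,12) (11,53/4) (8,16) (5,86/5)]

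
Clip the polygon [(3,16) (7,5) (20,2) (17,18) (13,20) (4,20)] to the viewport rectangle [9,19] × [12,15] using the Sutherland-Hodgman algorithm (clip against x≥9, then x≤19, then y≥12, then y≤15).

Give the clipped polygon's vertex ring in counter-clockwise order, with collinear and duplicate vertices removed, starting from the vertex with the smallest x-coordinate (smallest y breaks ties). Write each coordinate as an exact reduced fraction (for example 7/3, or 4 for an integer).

1. After x ≥ 9: [(9,59/13) (20,2) (17,18) (13,20) (9,20)]
2. After x ≤ 19: [(9,59/13) (19,29/13) (19,22/3) (17,18) (13,20) (9,20)]
3. After y ≥ 12: [(9,12) (145/8,12) (17,18) (13,20) (9,20)]
4. After y ≤ 15: [(9,15) (9,12) (145/8,12) (281/16,15)]
5. Canonical ring: [(9,12) (145/8,12) (281/16,15) (9,15)]

Clipped polygon: [(9,12) (145/8,12) (281/16,15) (9,15)]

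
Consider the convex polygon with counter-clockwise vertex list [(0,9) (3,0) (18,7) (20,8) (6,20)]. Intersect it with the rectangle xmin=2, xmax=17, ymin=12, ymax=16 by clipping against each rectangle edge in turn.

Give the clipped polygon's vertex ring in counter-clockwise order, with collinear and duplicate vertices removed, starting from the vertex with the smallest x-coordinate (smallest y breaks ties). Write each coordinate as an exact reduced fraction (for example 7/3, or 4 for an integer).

1. After x ≥ 2: [(2,38/3) (2,3) (3,0) (18,7) (20,8) (6,20)]
2. After x ≤ 17: [(2,38/3) (2,3) (3,0) (17,98/15) (17,74/7) (6,20)]
3. After y ≥ 12: [(2,38/3) (2,12) (46/3,12) (6,20)]
4. After y ≤ 16: [(42/11,16) (2,38/3) (2,12) (46/3,12) (32/3,16)]
5. Canonical ring: [(2,12) (46/3,12) (32/3,16) (42/11,16) (2,38/3)]

Clipped polygon: [(2,12) (46/3,12) (32/3,16) (42/11,16) (2,38/3)]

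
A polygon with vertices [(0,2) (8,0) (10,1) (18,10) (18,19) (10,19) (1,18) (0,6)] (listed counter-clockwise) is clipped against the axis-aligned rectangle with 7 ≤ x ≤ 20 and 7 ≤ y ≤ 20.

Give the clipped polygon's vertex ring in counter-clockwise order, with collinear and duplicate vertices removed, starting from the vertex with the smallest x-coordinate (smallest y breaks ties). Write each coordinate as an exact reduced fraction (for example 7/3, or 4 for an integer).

1. After x ≥ 7: [(7,1/4) (8,0) (10,1) (18,10) (18,19) (10,19) (7,56/3)]
2. After x ≤ 20: [(7,1/4) (8,0) (10,1) (18,10) (18,19) (10,19) (7,56/3)]
3. After y ≥ 7: [(7,7) (46/3,7) (18,10) (18,19) (10,19) (7,56/3)]
4. After y ≤ 20: [(7,7) (46/3,7) (18,10) (18,19) (10,19) (7,56/3)]
5. Canonical ring: [(7,7) (46/3,7) (18,10) (18,19) (10,19) (7,56/3)]

Clipped polygon: [(7,7) (46/3,7) (18,10) (18,19) (10,19) (7,56/3)]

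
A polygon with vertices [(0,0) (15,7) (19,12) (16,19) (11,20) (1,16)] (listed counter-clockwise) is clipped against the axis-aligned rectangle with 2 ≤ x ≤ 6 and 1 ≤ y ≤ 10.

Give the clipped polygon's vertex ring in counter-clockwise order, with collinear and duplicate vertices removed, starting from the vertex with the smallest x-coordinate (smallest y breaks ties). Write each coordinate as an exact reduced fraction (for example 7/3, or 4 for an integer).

1. After x ≥ 2: [(2,14/15) (15,7) (19,12) (16,19) (11,20) (2,82/5)]
2. After x ≤ 6: [(2,14/15) (6,14/5) (6,18) (2,82/5)]
3. After y ≥ 1: [(2,1) (15/7,1) (6,14/5) (6,18) (2,82/5)]
4. After y ≤ 10: [(2,10) (2,1) (15/7,1) (6,14/5) (6,10)]
5. Canonical ring: [(2,1) (15/7,1) (6,14/5) (6,10) (2,10)]

Clipped polygon: [(2,1) (15/7,1) (6,14/5) (6,10) (2,10)]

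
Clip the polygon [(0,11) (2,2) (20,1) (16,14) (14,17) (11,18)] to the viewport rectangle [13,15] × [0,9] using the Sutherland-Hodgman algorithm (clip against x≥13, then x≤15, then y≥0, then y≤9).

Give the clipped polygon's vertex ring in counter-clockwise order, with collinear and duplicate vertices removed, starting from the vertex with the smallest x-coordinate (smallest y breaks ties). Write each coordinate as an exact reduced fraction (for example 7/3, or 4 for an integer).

Clipped polygon: [(13,25/18) (15,23/18) (15,9) (13,9)]

1. After x ≥ 13: [(13,25/18) (20,1) (16,14) (14,17) (13,52/3)]
2. After x ≤ 15: [(13,25/18) (15,23/18) (15,31/2) (14,17) (13,52/3)]
3. After y ≥ 0: [(13,25/18) (15,23/18) (15,31/2) (14,17) (13,52/3)]
4. After y ≤ 9: [(13,9) (13,25/18) (15,23/18) (15,9)]
5. Canonical ring: [(13,25/18) (15,23/18) (15,9) (13,9)]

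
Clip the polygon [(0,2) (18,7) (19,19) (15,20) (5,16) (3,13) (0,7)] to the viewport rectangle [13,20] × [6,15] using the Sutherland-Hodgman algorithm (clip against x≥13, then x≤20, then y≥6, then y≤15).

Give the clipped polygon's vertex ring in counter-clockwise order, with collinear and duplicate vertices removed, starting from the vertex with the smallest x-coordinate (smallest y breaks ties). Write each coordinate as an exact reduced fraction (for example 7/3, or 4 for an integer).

Clipped polygon: [(13,6) (72/5,6) (18,7) (56/3,15) (13,15)]

1. After x ≥ 13: [(13,101/18) (18,7) (19,19) (15,20) (13,96/5)]
2. After x ≤ 20: [(13,101/18) (18,7) (19,19) (15,20) (13,96/5)]
3. After y ≥ 6: [(13,6) (72/5,6) (18,7) (19,19) (15,20) (13,96/5)]
4. After y ≤ 15: [(13,15) (13,6) (72/5,6) (18,7) (56/3,15)]
5. Canonical ring: [(13,6) (72/5,6) (18,7) (56/3,15) (13,15)]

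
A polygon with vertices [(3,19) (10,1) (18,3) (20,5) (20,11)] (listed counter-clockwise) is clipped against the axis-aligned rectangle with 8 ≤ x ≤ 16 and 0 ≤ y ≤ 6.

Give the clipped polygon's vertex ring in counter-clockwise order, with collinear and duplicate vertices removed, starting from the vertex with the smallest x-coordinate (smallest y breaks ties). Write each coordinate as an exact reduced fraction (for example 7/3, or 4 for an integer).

1. After x ≥ 8: [(8,283/17) (8,43/7) (10,1) (18,3) (20,5) (20,11)]
2. After x ≤ 16: [(16,219/17) (8,283/17) (8,43/7) (10,1) (16,5/2)]
3. After y ≥ 0: [(16,219/17) (8,283/17) (8,43/7) (10,1) (16,5/2)]
4. After y ≤ 6: [(16,6) (145/18,6) (10,1) (16,5/2)]
5. Canonical ring: [(145/18,6) (10,1) (16,5/2) (16,6)]

Clipped polygon: [(145/18,6) (10,1) (16,5/2) (16,6)]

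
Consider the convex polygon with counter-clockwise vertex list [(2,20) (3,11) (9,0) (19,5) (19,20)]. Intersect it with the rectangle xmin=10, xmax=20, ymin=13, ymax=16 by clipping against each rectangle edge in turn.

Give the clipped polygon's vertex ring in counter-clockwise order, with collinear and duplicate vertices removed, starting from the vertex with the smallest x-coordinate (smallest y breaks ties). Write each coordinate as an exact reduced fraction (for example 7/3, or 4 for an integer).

1. After x ≥ 10: [(10,20) (10,1/2) (19,5) (19,20)]
2. After x ≤ 20: [(10,20) (10,1/2) (19,5) (19,20)]
3. After y ≥ 13: [(10,20) (10,13) (19,13) (19,20)]
4. After y ≤ 16: [(10,16) (10,13) (19,13) (19,16)]
5. Canonical ring: [(10,13) (19,13) (19,16) (10,16)]

Clipped polygon: [(10,13) (19,13) (19,16) (10,16)]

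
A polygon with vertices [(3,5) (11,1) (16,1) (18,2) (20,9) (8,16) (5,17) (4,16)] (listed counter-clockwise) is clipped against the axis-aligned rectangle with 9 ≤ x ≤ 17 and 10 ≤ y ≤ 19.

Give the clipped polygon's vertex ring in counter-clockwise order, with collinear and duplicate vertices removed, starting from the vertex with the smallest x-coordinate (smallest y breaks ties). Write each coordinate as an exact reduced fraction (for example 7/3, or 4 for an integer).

Clipped polygon: [(9,10) (17,10) (17,43/4) (9,185/12)]

1. After x ≥ 9: [(9,2) (11,1) (16,1) (18,2) (20,9) (9,185/12)]
2. After x ≤ 17: [(9,2) (11,1) (16,1) (17,3/2) (17,43/4) (9,185/12)]
3. After y ≥ 10: [(9,10) (17,10) (17,43/4) (9,185/12)]
4. After y ≤ 19: [(9,10) (17,10) (17,43/4) (9,185/12)]
5. Canonical ring: [(9,10) (17,10) (17,43/4) (9,185/12)]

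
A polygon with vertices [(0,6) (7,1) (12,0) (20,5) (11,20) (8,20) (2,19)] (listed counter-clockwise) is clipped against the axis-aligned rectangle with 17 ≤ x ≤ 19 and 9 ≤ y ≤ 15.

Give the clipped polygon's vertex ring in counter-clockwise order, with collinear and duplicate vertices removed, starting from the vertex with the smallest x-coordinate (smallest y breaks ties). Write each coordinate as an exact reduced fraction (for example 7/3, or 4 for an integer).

1. After x ≥ 17: [(17,25/8) (20,5) (17,10)]
2. After x ≤ 19: [(17,25/8) (19,35/8) (19,20/3) (17,10)]
3. After y ≥ 9: [(17,9) (88/5,9) (17,10)]
4. After y ≤ 15: [(17,9) (88/5,9) (17,10)]
5. Canonical ring: [(17,9) (88/5,9) (17,10)]

Clipped polygon: [(17,9) (88/5,9) (17,10)]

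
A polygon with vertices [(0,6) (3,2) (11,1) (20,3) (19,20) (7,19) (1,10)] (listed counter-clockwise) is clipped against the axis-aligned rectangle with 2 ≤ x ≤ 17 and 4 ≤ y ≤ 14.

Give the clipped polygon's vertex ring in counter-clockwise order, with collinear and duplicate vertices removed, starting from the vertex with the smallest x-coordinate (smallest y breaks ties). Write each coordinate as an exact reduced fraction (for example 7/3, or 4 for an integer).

Clipped polygon: [(2,4) (17,4) (17,14) (11/3,14) (2,23/2)]

1. After x ≥ 2: [(2,10/3) (3,2) (11,1) (20,3) (19,20) (7,19) (2,23/2)]
2. After x ≤ 17: [(2,10/3) (3,2) (11,1) (17,7/3) (17,119/6) (7,19) (2,23/2)]
3. After y ≥ 4: [(2,4) (17,4) (17,119/6) (7,19) (2,23/2)]
4. After y ≤ 14: [(2,4) (17,4) (17,14) (11/3,14) (2,23/2)]
5. Canonical ring: [(2,4) (17,4) (17,14) (11/3,14) (2,23/2)]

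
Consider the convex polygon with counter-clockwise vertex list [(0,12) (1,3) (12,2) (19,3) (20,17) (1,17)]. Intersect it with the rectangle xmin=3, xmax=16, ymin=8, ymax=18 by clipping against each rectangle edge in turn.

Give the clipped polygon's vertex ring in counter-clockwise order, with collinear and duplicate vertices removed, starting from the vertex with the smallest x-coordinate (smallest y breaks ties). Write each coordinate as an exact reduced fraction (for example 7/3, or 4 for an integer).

1. After x ≥ 3: [(3,31/11) (12,2) (19,3) (20,17) (3,17)]
2. After x ≤ 16: [(3,31/11) (12,2) (16,18/7) (16,17) (3,17)]
3. After y ≥ 8: [(3,8) (16,8) (16,17) (3,17)]
4. After y ≤ 18: [(3,8) (16,8) (16,17) (3,17)]
5. Canonical ring: [(3,8) (16,8) (16,17) (3,17)]

Clipped polygon: [(3,8) (16,8) (16,17) (3,17)]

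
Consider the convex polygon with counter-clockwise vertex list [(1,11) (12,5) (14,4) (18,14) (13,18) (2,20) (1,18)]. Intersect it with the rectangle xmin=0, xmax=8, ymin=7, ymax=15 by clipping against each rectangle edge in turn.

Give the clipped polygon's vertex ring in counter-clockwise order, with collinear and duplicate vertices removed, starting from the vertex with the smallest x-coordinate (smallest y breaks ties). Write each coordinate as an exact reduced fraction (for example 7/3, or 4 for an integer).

1. After x ≥ 0: [(1,11) (12,5) (14,4) (18,14) (13,18) (2,20) (1,18)]
2. After x ≤ 8: [(1,11) (8,79/11) (8,208/11) (2,20) (1,18)]
3. After y ≥ 7: [(1,11) (8,79/11) (8,208/11) (2,20) (1,18)]
4. After y ≤ 15: [(1,15) (1,11) (8,79/11) (8,15)]
5. Canonical ring: [(1,11) (8,79/11) (8,15) (1,15)]

Clipped polygon: [(1,11) (8,79/11) (8,15) (1,15)]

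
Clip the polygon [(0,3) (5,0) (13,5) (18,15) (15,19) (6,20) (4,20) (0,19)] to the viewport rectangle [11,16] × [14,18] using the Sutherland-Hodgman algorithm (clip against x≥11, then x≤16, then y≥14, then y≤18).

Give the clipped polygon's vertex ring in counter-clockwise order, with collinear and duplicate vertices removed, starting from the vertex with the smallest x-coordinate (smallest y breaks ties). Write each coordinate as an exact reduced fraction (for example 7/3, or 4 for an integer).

Clipped polygon: [(11,14) (16,14) (16,53/3) (63/4,18) (11,18)]

1. After x ≥ 11: [(11,15/4) (13,5) (18,15) (15,19) (11,175/9)]
2. After x ≤ 16: [(11,15/4) (13,5) (16,11) (16,53/3) (15,19) (11,175/9)]
3. After y ≥ 14: [(11,14) (16,14) (16,53/3) (15,19) (11,175/9)]
4. After y ≤ 18: [(11,18) (11,14) (16,14) (16,53/3) (63/4,18)]
5. Canonical ring: [(11,14) (16,14) (16,53/3) (63/4,18) (11,18)]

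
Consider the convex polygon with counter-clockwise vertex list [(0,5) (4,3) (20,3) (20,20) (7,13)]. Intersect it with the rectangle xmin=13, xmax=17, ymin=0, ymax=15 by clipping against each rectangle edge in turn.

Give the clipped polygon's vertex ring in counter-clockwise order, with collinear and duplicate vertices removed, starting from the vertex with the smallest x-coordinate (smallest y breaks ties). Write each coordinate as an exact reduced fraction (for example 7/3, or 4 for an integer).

1. After x ≥ 13: [(13,3) (20,3) (20,20) (13,211/13)]
2. After x ≤ 17: [(13,3) (17,3) (17,239/13) (13,211/13)]
3. After y ≥ 0: [(13,3) (17,3) (17,239/13) (13,211/13)]
4. After y ≤ 15: [(13,15) (13,3) (17,3) (17,15)]
5. Canonical ring: [(13,3) (17,3) (17,15) (13,15)]

Clipped polygon: [(13,3) (17,3) (17,15) (13,15)]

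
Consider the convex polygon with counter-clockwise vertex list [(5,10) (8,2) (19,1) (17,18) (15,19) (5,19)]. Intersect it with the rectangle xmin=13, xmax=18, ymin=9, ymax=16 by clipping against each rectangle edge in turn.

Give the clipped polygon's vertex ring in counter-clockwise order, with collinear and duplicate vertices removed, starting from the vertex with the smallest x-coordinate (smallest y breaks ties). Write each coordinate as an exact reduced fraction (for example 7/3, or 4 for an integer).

Clipped polygon: [(13,9) (18,9) (18,19/2) (293/17,16) (13,16)]

1. After x ≥ 13: [(13,17/11) (19,1) (17,18) (15,19) (13,19)]
2. After x ≤ 18: [(13,17/11) (18,12/11) (18,19/2) (17,18) (15,19) (13,19)]
3. After y ≥ 9: [(13,9) (18,9) (18,19/2) (17,18) (15,19) (13,19)]
4. After y ≤ 16: [(13,16) (13,9) (18,9) (18,19/2) (293/17,16)]
5. Canonical ring: [(13,9) (18,9) (18,19/2) (293/17,16) (13,16)]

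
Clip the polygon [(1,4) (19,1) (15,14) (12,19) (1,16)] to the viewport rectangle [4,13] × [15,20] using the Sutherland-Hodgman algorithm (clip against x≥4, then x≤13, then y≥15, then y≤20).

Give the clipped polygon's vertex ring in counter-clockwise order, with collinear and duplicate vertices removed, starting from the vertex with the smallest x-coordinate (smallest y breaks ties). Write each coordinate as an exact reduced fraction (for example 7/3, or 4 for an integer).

Clipped polygon: [(4,15) (13,15) (13,52/3) (12,19) (4,185/11)]

1. After x ≥ 4: [(4,7/2) (19,1) (15,14) (12,19) (4,185/11)]
2. After x ≤ 13: [(4,7/2) (13,2) (13,52/3) (12,19) (4,185/11)]
3. After y ≥ 15: [(4,15) (13,15) (13,52/3) (12,19) (4,185/11)]
4. After y ≤ 20: [(4,15) (13,15) (13,52/3) (12,19) (4,185/11)]
5. Canonical ring: [(4,15) (13,15) (13,52/3) (12,19) (4,185/11)]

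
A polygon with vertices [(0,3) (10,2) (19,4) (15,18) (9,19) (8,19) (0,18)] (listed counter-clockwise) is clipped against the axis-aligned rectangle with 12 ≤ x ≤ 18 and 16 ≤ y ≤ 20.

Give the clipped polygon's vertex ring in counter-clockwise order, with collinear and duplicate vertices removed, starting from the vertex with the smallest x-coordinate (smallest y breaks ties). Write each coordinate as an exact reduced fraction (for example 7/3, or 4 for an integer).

1. After x ≥ 12: [(12,22/9) (19,4) (15,18) (12,37/2)]
2. After x ≤ 18: [(12,22/9) (18,34/9) (18,15/2) (15,18) (12,37/2)]
3. After y ≥ 16: [(12,16) (109/7,16) (15,18) (12,37/2)]
4. After y ≤ 20: [(12,16) (109/7,16) (15,18) (12,37/2)]
5. Canonical ring: [(12,16) (109/7,16) (15,18) (12,37/2)]

Clipped polygon: [(12,16) (109/7,16) (15,18) (12,37/2)]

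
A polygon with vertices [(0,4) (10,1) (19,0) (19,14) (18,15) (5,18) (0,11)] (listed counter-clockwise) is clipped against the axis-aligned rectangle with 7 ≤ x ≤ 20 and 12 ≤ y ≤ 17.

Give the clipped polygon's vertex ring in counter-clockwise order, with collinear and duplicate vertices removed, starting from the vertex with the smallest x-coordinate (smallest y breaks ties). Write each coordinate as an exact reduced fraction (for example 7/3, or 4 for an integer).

1. After x ≥ 7: [(7,19/10) (10,1) (19,0) (19,14) (18,15) (7,228/13)]
2. After x ≤ 20: [(7,19/10) (10,1) (19,0) (19,14) (18,15) (7,228/13)]
3. After y ≥ 12: [(7,12) (19,12) (19,14) (18,15) (7,228/13)]
4. After y ≤ 17: [(7,17) (7,12) (19,12) (19,14) (18,15) (28/3,17)]
5. Canonical ring: [(7,12) (19,12) (19,14) (18,15) (28/3,17) (7,17)]

Clipped polygon: [(7,12) (19,12) (19,14) (18,15) (28/3,17) (7,17)]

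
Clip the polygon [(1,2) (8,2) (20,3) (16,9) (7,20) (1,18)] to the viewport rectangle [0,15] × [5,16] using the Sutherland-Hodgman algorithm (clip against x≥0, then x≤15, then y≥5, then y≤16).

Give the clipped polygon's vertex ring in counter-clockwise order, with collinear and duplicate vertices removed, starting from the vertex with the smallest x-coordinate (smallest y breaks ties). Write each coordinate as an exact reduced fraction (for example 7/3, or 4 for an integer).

Clipped polygon: [(1,5) (15,5) (15,92/9) (113/11,16) (1,16)]

1. After x ≥ 0: [(1,2) (8,2) (20,3) (16,9) (7,20) (1,18)]
2. After x ≤ 15: [(1,2) (8,2) (15,31/12) (15,92/9) (7,20) (1,18)]
3. After y ≥ 5: [(1,5) (15,5) (15,92/9) (7,20) (1,18)]
4. After y ≤ 16: [(1,16) (1,5) (15,5) (15,92/9) (113/11,16)]
5. Canonical ring: [(1,5) (15,5) (15,92/9) (113/11,16) (1,16)]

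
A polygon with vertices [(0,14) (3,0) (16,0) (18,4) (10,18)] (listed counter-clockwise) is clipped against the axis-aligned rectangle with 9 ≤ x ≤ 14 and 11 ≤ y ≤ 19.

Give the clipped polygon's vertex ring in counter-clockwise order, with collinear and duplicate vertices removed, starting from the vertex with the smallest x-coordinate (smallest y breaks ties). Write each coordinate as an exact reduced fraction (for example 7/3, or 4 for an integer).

Clipped polygon: [(9,11) (14,11) (10,18) (9,88/5)]

1. After x ≥ 9: [(9,88/5) (9,0) (16,0) (18,4) (10,18)]
2. After x ≤ 14: [(9,88/5) (9,0) (14,0) (14,11) (10,18)]
3. After y ≥ 11: [(9,88/5) (9,11) (14,11) (14,11) (10,18)]
4. After y ≤ 19: [(9,88/5) (9,11) (14,11) (14,11) (10,18)]
5. Canonical ring: [(9,11) (14,11) (10,18) (9,88/5)]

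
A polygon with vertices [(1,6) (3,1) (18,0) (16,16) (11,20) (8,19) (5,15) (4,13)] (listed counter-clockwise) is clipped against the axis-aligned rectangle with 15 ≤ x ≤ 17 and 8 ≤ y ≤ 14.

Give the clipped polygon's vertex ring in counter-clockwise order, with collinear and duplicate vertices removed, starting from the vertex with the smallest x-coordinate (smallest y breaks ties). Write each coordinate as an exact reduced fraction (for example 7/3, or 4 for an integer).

Clipped polygon: [(15,8) (17,8) (65/4,14) (15,14)]

1. After x ≥ 15: [(15,1/5) (18,0) (16,16) (15,84/5)]
2. After x ≤ 17: [(15,1/5) (17,1/15) (17,8) (16,16) (15,84/5)]
3. After y ≥ 8: [(15,8) (17,8) (17,8) (16,16) (15,84/5)]
4. After y ≤ 14: [(15,14) (15,8) (17,8) (17,8) (65/4,14)]
5. Canonical ring: [(15,8) (17,8) (65/4,14) (15,14)]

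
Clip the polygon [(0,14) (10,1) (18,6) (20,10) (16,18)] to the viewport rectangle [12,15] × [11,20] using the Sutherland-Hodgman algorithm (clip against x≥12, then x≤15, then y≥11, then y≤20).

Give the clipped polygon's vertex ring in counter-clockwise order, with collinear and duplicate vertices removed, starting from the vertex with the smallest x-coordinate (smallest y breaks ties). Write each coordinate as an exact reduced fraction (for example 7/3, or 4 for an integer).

1. After x ≥ 12: [(12,17) (12,9/4) (18,6) (20,10) (16,18)]
2. After x ≤ 15: [(15,71/4) (12,17) (12,9/4) (15,33/8)]
3. After y ≥ 11: [(15,11) (15,71/4) (12,17) (12,11)]
4. After y ≤ 20: [(15,11) (15,71/4) (12,17) (12,11)]
5. Canonical ring: [(12,11) (15,11) (15,71/4) (12,17)]

Clipped polygon: [(12,11) (15,11) (15,71/4) (12,17)]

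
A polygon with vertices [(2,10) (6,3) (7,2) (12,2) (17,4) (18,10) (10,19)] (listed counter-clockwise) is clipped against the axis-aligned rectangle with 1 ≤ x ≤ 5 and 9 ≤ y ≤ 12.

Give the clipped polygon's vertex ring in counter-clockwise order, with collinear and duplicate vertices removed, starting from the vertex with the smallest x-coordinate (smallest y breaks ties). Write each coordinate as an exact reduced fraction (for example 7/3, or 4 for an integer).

1. After x ≥ 1: [(2,10) (6,3) (7,2) (12,2) (17,4) (18,10) (10,19)]
2. After x ≤ 5: [(5,107/8) (2,10) (5,19/4)]
3. After y ≥ 9: [(5,9) (5,107/8) (2,10) (18/7,9)]
4. After y ≤ 12: [(5,9) (5,12) (34/9,12) (2,10) (18/7,9)]
5. Canonical ring: [(2,10) (18/7,9) (5,9) (5,12) (34/9,12)]

Clipped polygon: [(2,10) (18/7,9) (5,9) (5,12) (34/9,12)]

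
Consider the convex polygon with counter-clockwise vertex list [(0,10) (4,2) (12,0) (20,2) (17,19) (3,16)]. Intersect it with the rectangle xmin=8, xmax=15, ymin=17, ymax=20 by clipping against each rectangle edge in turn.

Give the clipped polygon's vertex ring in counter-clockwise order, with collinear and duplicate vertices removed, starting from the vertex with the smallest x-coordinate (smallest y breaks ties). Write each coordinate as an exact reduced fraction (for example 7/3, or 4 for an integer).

1. After x ≥ 8: [(8,1) (12,0) (20,2) (17,19) (8,239/14)]
2. After x ≤ 15: [(8,1) (12,0) (15,3/4) (15,130/7) (8,239/14)]
3. After y ≥ 17: [(8,17) (15,17) (15,130/7) (8,239/14)]
4. After y ≤ 20: [(8,17) (15,17) (15,130/7) (8,239/14)]
5. Canonical ring: [(8,17) (15,17) (15,130/7) (8,239/14)]

Clipped polygon: [(8,17) (15,17) (15,130/7) (8,239/14)]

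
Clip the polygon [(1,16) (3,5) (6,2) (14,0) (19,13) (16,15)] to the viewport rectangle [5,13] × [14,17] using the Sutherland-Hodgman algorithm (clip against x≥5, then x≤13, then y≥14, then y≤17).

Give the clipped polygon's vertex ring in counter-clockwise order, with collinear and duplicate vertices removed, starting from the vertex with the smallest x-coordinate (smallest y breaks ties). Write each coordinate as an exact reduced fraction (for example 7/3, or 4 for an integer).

1. After x ≥ 5: [(5,236/15) (5,3) (6,2) (14,0) (19,13) (16,15)]
2. After x ≤ 13: [(13,76/5) (5,236/15) (5,3) (6,2) (13,1/4)]
3. After y ≥ 14: [(13,14) (13,76/5) (5,236/15) (5,14)]
4. After y ≤ 17: [(13,14) (13,76/5) (5,236/15) (5,14)]
5. Canonical ring: [(5,14) (13,14) (13,76/5) (5,236/15)]

Clipped polygon: [(5,14) (13,14) (13,76/5) (5,236/15)]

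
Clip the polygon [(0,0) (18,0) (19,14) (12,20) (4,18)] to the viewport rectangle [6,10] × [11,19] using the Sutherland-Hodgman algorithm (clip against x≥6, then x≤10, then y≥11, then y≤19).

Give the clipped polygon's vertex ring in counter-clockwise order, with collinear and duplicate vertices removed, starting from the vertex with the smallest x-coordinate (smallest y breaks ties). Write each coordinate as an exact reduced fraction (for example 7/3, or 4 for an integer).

Clipped polygon: [(6,11) (10,11) (10,19) (8,19) (6,37/2)]

1. After x ≥ 6: [(6,0) (18,0) (19,14) (12,20) (6,37/2)]
2. After x ≤ 10: [(6,0) (10,0) (10,39/2) (6,37/2)]
3. After y ≥ 11: [(6,11) (10,11) (10,39/2) (6,37/2)]
4. After y ≤ 19: [(6,11) (10,11) (10,19) (8,19) (6,37/2)]
5. Canonical ring: [(6,11) (10,11) (10,19) (8,19) (6,37/2)]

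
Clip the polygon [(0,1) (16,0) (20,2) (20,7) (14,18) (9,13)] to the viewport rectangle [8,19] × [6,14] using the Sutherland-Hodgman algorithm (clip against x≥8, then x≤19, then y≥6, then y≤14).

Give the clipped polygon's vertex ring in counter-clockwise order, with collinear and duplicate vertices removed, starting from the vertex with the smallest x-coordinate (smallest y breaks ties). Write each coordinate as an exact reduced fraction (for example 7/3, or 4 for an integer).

Clipped polygon: [(8,6) (19,6) (19,53/6) (178/11,14) (10,14) (9,13) (8,35/3)]

1. After x ≥ 8: [(8,35/3) (8,1/2) (16,0) (20,2) (20,7) (14,18) (9,13)]
2. After x ≤ 19: [(8,35/3) (8,1/2) (16,0) (19,3/2) (19,53/6) (14,18) (9,13)]
3. After y ≥ 6: [(8,35/3) (8,6) (19,6) (19,53/6) (14,18) (9,13)]
4. After y ≤ 14: [(8,35/3) (8,6) (19,6) (19,53/6) (178/11,14) (10,14) (9,13)]
5. Canonical ring: [(8,6) (19,6) (19,53/6) (178/11,14) (10,14) (9,13) (8,35/3)]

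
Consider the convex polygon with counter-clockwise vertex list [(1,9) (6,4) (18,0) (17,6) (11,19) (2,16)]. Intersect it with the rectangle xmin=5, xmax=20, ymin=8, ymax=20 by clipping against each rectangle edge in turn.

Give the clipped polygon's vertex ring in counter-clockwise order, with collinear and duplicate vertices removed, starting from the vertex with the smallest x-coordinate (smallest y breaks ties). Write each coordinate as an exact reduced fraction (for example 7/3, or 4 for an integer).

1. After x ≥ 5: [(5,5) (6,4) (18,0) (17,6) (11,19) (5,17)]
2. After x ≤ 20: [(5,5) (6,4) (18,0) (17,6) (11,19) (5,17)]
3. After y ≥ 8: [(5,8) (209/13,8) (11,19) (5,17)]
4. After y ≤ 20: [(5,8) (209/13,8) (11,19) (5,17)]
5. Canonical ring: [(5,8) (209/13,8) (11,19) (5,17)]

Clipped polygon: [(5,8) (209/13,8) (11,19) (5,17)]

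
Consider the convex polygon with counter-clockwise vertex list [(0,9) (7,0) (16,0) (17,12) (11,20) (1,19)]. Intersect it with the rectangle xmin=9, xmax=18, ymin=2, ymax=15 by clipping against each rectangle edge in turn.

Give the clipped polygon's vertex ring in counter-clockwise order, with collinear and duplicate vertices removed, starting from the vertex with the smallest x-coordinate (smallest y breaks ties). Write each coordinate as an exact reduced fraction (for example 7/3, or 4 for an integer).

1. After x ≥ 9: [(9,0) (16,0) (17,12) (11,20) (9,99/5)]
2. After x ≤ 18: [(9,0) (16,0) (17,12) (11,20) (9,99/5)]
3. After y ≥ 2: [(9,2) (97/6,2) (17,12) (11,20) (9,99/5)]
4. After y ≤ 15: [(9,15) (9,2) (97/6,2) (17,12) (59/4,15)]
5. Canonical ring: [(9,2) (97/6,2) (17,12) (59/4,15) (9,15)]

Clipped polygon: [(9,2) (97/6,2) (17,12) (59/4,15) (9,15)]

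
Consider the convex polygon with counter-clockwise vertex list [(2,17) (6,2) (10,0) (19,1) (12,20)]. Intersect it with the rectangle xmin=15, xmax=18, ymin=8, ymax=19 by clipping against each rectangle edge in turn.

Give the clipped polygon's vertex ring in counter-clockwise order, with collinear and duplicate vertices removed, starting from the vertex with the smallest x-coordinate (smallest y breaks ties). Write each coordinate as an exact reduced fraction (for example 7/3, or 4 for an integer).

1. After x ≥ 15: [(15,5/9) (19,1) (15,83/7)]
2. After x ≤ 18: [(15,5/9) (18,8/9) (18,26/7) (15,83/7)]
3. After y ≥ 8: [(15,8) (312/19,8) (15,83/7)]
4. After y ≤ 19: [(15,8) (312/19,8) (15,83/7)]
5. Canonical ring: [(15,8) (312/19,8) (15,83/7)]

Clipped polygon: [(15,8) (312/19,8) (15,83/7)]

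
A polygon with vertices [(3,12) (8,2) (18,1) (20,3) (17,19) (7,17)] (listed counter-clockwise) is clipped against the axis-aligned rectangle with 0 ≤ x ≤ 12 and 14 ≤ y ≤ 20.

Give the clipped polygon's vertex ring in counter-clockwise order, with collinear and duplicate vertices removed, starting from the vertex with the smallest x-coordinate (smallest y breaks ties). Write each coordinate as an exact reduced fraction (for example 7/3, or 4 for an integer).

Clipped polygon: [(23/5,14) (12,14) (12,18) (7,17)]

1. After x ≥ 0: [(3,12) (8,2) (18,1) (20,3) (17,19) (7,17)]
2. After x ≤ 12: [(3,12) (8,2) (12,8/5) (12,18) (7,17)]
3. After y ≥ 14: [(23/5,14) (12,14) (12,18) (7,17)]
4. After y ≤ 20: [(23/5,14) (12,14) (12,18) (7,17)]
5. Canonical ring: [(23/5,14) (12,14) (12,18) (7,17)]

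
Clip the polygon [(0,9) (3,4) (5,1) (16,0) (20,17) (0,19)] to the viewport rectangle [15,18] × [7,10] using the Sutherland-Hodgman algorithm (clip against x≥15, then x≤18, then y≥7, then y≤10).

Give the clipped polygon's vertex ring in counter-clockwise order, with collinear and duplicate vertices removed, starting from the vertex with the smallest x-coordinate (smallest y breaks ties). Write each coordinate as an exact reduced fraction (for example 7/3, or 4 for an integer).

Clipped polygon: [(15,7) (300/17,7) (18,17/2) (18,10) (15,10)]

1. After x ≥ 15: [(15,1/11) (16,0) (20,17) (15,35/2)]
2. After x ≤ 18: [(15,1/11) (16,0) (18,17/2) (18,86/5) (15,35/2)]
3. After y ≥ 7: [(15,7) (300/17,7) (18,17/2) (18,86/5) (15,35/2)]
4. After y ≤ 10: [(15,10) (15,7) (300/17,7) (18,17/2) (18,10)]
5. Canonical ring: [(15,7) (300/17,7) (18,17/2) (18,10) (15,10)]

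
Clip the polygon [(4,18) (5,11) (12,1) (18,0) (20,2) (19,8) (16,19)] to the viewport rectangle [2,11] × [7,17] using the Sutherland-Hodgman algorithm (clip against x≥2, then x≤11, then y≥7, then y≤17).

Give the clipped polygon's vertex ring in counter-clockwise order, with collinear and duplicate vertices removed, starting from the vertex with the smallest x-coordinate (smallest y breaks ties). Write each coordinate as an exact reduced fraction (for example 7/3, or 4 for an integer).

1. After x ≥ 2: [(4,18) (5,11) (12,1) (18,0) (20,2) (19,8) (16,19)]
2. After x ≤ 11: [(11,223/12) (4,18) (5,11) (11,17/7)]
3. After y ≥ 7: [(11,7) (11,223/12) (4,18) (5,11) (39/5,7)]
4. After y ≤ 17: [(11,7) (11,17) (29/7,17) (5,11) (39/5,7)]
5. Canonical ring: [(29/7,17) (5,11) (39/5,7) (11,7) (11,17)]

Clipped polygon: [(29/7,17) (5,11) (39/5,7) (11,7) (11,17)]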